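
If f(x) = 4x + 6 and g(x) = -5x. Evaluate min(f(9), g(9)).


f(9) = 42
g(9) = -45
min = -45

-45


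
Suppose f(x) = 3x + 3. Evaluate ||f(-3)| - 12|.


6


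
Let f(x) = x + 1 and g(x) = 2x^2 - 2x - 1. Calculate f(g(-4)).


g(-4) = 39
f(39) = 40

40


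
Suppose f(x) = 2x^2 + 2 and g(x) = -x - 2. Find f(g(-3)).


4


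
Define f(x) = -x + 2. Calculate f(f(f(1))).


1


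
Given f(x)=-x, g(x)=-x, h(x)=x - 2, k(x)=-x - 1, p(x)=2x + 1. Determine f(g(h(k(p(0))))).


p(0) = 1
k(1) = -2
h(-2) = -4
g(-4) = 4
f(4) = -4

-4


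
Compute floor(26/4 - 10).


-4


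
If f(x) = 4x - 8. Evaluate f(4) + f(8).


f(4) = 8
f(8) = 24
Sum = 32

32


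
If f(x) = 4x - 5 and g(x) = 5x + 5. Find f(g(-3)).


-45


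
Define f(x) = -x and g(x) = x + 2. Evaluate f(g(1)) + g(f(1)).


f(g(1)) = -3
g(f(1)) = 1
Sum = -2

-2


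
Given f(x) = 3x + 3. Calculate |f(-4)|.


f(-4) = -9
|-9| = 9

9


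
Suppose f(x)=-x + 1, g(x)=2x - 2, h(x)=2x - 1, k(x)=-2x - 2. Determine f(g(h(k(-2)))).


k(-2) = 2
h(2) = 3
g(3) = 4
f(4) = -3

-3


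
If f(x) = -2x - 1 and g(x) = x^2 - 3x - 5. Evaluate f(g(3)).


g(3) = -5
f(-5) = 9

9


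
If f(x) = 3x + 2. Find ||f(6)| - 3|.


f(6) = 20
|20| = 20
|20 - 3| = 17

17


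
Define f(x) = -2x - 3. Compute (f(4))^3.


f(4) = -11
(-11)^3 = -1331

-1331


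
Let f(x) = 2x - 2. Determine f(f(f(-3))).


f(-3) = -8
f(-8) = -18
f(-18) = -38

-38


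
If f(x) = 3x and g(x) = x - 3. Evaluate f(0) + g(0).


f(0) = 0
g(0) = -3
Sum = -3

-3


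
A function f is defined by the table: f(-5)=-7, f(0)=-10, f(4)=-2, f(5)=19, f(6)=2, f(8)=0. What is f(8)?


0


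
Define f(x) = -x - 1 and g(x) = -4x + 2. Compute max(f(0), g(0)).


f(0) = -1
g(0) = 2
max = 2

2


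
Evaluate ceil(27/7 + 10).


27/7 = 3.8571
3.8571 + 10 = 13.8571
ceil(13.8571) = 14

14


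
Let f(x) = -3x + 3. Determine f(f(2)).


f(2) = -3
f(-3) = 12

12


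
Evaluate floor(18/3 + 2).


18/3 = 6
6 + 2 = 8
floor(8) = 8

8


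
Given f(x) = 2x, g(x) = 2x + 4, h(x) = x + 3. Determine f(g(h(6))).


44


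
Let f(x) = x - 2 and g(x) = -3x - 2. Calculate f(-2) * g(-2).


f(-2) = -4
g(-2) = 4
Product = -16

-16


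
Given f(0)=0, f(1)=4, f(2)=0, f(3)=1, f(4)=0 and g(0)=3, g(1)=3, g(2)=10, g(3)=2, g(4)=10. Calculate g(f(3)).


f(3) = 1
g(1) = 3

3


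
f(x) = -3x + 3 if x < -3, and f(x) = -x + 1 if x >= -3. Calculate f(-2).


-2 satisfies x >= -3
f(-2) = 3

3


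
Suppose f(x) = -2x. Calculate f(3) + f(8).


f(3) = -6
f(8) = -16
Sum = -22

-22


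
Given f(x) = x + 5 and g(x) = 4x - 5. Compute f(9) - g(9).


f(9) = 14
g(9) = 31
Difference = -17

-17


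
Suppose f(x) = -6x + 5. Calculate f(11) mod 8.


f(11) = -61
-61 mod 8 = 3

3


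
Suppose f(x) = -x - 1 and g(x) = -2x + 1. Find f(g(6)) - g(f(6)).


f(g(6)) = 10
g(f(6)) = 15
Difference = -5

-5


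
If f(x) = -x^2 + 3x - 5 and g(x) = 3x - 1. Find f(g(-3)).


-135


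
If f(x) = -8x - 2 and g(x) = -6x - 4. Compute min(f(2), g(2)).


f(2) = -18
g(2) = -16
min = -18

-18


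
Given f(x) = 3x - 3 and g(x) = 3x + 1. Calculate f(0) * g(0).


f(0) = -3
g(0) = 1
Product = -3

-3


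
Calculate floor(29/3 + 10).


19


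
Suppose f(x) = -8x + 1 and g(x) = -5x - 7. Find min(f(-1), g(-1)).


f(-1) = 9
g(-1) = -2
min = -2

-2


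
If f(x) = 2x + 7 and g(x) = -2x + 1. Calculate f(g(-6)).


g(-6) = 13
f(13) = 33

33


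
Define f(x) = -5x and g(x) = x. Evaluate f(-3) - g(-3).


f(-3) = 15
g(-3) = -3
Difference = 18

18


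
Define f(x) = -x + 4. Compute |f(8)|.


4


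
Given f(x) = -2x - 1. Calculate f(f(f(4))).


f(4) = -9
f(-9) = 17
f(17) = -35

-35


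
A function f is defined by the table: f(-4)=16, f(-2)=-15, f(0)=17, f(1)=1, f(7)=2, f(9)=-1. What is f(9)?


Reading from the table at x = 9

-1


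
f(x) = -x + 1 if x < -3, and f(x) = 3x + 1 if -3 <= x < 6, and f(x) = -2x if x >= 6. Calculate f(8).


-16


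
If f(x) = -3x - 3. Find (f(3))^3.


f(3) = -12
(-12)^3 = -1728

-1728


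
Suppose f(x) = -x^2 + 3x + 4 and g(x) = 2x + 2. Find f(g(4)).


g(4) = 10
f(10) = (-1)*(10)^2 + 3*(10) + 4 = -66

-66


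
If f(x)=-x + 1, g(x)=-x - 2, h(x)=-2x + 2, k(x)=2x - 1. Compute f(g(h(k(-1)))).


k(-1) = -3
h(-3) = 8
g(8) = -10
f(-10) = 11

11


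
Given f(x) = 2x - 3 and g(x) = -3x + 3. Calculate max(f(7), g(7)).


f(7) = 11
g(7) = -18
max = 11

11


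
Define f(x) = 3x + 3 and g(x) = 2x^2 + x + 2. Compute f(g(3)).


g(3) = 23
f(23) = 72

72


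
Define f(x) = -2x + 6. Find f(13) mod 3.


f(13) = -20
-20 mod 3 = 1

1


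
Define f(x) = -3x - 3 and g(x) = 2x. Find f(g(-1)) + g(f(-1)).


f(g(-1)) = 3
g(f(-1)) = 0
Sum = 3

3


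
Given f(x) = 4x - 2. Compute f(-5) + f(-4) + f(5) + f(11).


20


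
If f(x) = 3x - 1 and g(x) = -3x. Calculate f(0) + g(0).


f(0) = -1
g(0) = 0
Sum = -1

-1


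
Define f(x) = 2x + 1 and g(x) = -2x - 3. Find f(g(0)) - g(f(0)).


f(g(0)) = -5
g(f(0)) = -5
Difference = 0

0


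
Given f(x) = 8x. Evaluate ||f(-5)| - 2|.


f(-5) = -40
|-40| = 40
|40 - 2| = 38

38


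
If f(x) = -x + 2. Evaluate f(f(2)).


f(2) = 0
f(0) = 2

2


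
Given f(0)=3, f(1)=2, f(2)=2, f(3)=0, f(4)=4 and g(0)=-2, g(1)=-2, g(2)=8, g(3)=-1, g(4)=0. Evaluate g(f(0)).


f(0) = 3
g(3) = -1

-1


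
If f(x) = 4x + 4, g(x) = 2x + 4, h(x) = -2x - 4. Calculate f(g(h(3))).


h(3) = -10
g(-10) = -16
f(-16) = -60

-60


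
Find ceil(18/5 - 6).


18/5 = 3.6
3.6 - 6 = -2.4
ceil(-2.4) = -2

-2


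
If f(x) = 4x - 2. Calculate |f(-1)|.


f(-1) = -6
|-6| = 6

6


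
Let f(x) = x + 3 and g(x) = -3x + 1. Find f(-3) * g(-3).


f(-3) = 0
g(-3) = 10
Product = 0

0


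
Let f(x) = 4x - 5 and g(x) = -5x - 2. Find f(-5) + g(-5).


f(-5) = -25
g(-5) = 23
Sum = -2

-2


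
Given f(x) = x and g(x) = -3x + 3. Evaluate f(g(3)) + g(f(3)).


f(g(3)) = -6
g(f(3)) = -6
Sum = -12

-12


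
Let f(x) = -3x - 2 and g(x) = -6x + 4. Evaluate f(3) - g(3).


f(3) = -11
g(3) = -14
Difference = 3

3


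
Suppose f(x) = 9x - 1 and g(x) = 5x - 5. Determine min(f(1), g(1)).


f(1) = 8
g(1) = 0
min = 0

0


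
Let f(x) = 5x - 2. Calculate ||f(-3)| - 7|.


f(-3) = -17
|-17| = 17
|17 - 7| = 10

10


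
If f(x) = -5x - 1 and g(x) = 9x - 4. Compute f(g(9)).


g(9) = 77
f(77) = -386

-386


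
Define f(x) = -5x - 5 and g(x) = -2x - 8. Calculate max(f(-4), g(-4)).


15


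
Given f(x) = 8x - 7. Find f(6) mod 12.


f(6) = 41
41 mod 12 = 5

5


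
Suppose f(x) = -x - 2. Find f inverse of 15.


Solve -x - 2 = 15
x = (15 + 2) / (-1) = -17

-17


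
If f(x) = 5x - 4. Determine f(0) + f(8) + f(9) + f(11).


f(0) = -4
f(8) = 36
f(9) = 41
f(11) = 51
Sum = 124

124


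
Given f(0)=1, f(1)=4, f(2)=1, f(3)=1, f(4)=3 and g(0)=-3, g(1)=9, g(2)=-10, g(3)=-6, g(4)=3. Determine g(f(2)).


f(2) = 1
g(1) = 9

9


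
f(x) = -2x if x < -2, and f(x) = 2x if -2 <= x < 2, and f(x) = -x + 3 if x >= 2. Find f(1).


1 satisfies -2 <= x < 2
f(1) = 2

2


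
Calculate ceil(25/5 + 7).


25/5 = 5
5 + 7 = 12
ceil(12) = 12

12


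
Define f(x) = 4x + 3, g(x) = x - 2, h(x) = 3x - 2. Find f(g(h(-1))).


h(-1) = -5
g(-5) = -7
f(-7) = -25

-25


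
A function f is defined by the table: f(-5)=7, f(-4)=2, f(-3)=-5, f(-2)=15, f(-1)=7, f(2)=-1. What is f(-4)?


Reading from the table at x = -4

2


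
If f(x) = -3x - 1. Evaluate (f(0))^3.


f(0) = -1
(-1)^3 = -1

-1


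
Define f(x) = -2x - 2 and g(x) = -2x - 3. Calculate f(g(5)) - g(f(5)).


f(g(5)) = 24
g(f(5)) = 21
Difference = 3

3


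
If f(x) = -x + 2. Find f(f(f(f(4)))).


f(4) = -2
f(-2) = 4
f(4) = -2
f(-2) = 4

4


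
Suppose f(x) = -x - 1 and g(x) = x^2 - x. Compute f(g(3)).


g(3) = 6
f(6) = -7

-7


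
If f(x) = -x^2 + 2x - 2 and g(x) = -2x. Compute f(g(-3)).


g(-3) = 6
f(6) = (-1)*(6)^2 + 2*(6) - 2 = -26

-26


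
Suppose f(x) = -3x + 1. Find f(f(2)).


f(2) = -5
f(-5) = 16

16


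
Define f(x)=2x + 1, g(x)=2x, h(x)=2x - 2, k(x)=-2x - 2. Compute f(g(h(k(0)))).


k(0) = -2
h(-2) = -6
g(-6) = -12
f(-12) = -23

-23


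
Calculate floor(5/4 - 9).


5/4 = 1.25
1.25 - 9 = -7.75
floor(-7.75) = -8

-8


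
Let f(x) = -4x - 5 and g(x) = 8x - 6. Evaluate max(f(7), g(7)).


f(7) = -33
g(7) = 50
max = 50

50


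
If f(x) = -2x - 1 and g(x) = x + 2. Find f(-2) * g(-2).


f(-2) = 3
g(-2) = 0
Product = 0

0


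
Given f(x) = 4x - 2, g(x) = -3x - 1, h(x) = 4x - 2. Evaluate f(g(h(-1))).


66


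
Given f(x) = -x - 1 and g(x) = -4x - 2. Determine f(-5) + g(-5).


22


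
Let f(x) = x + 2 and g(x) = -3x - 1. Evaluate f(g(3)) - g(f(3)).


f(g(3)) = -8
g(f(3)) = -16
Difference = 8

8


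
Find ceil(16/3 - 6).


16/3 = 5.3333
5.3333 - 6 = -0.6667
ceil(-0.6667) = 0

0


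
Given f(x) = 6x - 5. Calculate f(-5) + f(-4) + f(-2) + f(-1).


f(-5) = -35
f(-4) = -29
f(-2) = -17
f(-1) = -11
Sum = -92

-92


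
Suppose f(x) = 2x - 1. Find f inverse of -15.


Solve 2x - 1 = -15
x = (-15 + 1) / 2 = -7

-7


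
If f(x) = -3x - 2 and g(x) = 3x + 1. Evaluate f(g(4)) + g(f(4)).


f(g(4)) = -41
g(f(4)) = -41
Sum = -82

-82


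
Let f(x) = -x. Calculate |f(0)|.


f(0) = 0
|0| = 0

0


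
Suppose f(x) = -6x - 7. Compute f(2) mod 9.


f(2) = -19
-19 mod 9 = 8

8


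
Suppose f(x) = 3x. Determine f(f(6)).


f(6) = 18
f(18) = 54

54


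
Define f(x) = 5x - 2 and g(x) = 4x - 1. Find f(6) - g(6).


f(6) = 28
g(6) = 23
Difference = 5

5


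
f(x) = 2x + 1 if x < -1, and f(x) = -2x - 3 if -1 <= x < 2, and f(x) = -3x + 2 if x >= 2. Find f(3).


3 satisfies x >= 2
f(3) = -7

-7


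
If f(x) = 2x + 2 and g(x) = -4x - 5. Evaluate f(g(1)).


g(1) = -9
f(-9) = -16

-16


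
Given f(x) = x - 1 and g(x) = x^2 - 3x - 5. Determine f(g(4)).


g(4) = -1
f(-1) = -2

-2


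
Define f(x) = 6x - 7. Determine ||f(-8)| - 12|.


f(-8) = -55
|-55| = 55
|55 - 12| = 43

43


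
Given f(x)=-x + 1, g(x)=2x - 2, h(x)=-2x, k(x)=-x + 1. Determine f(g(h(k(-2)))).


15


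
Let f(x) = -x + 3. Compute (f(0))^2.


f(0) = 3
(3)^2 = 9

9


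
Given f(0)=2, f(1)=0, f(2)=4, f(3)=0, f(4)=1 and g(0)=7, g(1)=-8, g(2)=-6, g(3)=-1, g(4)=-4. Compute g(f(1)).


7


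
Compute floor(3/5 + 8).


3/5 = 0.6
0.6 + 8 = 8.6
floor(8.6) = 8

8


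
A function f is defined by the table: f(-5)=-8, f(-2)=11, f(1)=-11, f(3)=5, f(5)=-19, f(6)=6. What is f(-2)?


11


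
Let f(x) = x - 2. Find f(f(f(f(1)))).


-7


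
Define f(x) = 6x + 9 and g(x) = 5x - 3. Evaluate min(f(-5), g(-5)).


f(-5) = -21
g(-5) = -28
min = -28

-28


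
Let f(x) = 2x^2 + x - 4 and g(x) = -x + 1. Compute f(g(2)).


g(2) = -1
f(-1) = 2*(-1)^2 + 1*(-1) - 4 = -3

-3


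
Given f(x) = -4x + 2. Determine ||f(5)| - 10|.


8


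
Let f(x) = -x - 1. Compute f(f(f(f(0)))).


f(0) = -1
f(-1) = 0
f(0) = -1
f(-1) = 0

0


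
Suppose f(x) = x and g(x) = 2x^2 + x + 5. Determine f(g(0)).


g(0) = 5
f(5) = 5

5


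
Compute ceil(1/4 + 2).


1/4 = 0.25
0.25 + 2 = 2.25
ceil(2.25) = 3

3


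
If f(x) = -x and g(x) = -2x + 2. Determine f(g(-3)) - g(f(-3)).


f(g(-3)) = -8
g(f(-3)) = -4
Difference = -4

-4


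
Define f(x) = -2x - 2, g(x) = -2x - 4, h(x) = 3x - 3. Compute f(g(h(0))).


-6


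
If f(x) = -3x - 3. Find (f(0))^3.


f(0) = -3
(-3)^3 = -27

-27


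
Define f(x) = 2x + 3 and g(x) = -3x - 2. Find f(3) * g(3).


f(3) = 9
g(3) = -11
Product = -99

-99


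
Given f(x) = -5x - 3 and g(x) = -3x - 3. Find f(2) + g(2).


-22


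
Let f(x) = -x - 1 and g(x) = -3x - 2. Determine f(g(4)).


g(4) = -14
f(-14) = 13

13


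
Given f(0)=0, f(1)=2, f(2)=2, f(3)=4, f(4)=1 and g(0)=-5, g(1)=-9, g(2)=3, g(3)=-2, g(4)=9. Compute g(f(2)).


f(2) = 2
g(2) = 3

3


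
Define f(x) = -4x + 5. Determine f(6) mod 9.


f(6) = -19
-19 mod 9 = 8

8


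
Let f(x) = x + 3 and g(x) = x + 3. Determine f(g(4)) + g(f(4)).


20


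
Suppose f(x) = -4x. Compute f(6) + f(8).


f(6) = -24
f(8) = -32
Sum = -56

-56


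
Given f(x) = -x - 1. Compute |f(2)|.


3


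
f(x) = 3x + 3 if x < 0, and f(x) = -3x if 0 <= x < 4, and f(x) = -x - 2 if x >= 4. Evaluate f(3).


3 satisfies 0 <= x < 4
f(3) = -9

-9


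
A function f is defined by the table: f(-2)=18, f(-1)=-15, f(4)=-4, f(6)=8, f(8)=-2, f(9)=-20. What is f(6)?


Reading from the table at x = 6

8


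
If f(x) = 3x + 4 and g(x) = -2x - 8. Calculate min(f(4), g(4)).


f(4) = 16
g(4) = -16
min = -16

-16


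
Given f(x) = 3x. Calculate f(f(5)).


45


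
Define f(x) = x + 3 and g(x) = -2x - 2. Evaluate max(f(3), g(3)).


f(3) = 6
g(3) = -8
max = 6

6


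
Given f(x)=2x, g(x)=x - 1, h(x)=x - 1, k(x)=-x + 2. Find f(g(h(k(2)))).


k(2) = 0
h(0) = -1
g(-1) = -2
f(-2) = -4

-4


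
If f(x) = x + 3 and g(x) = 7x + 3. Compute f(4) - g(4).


f(4) = 7
g(4) = 31
Difference = -24

-24


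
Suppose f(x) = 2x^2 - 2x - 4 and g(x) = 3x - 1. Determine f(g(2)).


g(2) = 5
f(5) = 2*(5)^2 - 2*(5) - 4 = 36

36


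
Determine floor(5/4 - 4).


5/4 = 1.25
1.25 - 4 = -2.75
floor(-2.75) = -3

-3


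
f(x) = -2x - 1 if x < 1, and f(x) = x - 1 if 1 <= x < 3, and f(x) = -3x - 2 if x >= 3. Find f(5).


5 satisfies x >= 3
f(5) = -17

-17


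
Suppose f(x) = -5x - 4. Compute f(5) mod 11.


f(5) = -29
-29 mod 11 = 4

4


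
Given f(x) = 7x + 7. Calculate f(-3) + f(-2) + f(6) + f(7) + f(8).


f(-3) = -14
f(-2) = -7
f(6) = 49
f(7) = 56
f(8) = 63
Sum = 147

147


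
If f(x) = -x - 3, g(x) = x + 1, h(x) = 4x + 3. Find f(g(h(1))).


h(1) = 7
g(7) = 8
f(8) = -11

-11


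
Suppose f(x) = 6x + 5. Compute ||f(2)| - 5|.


12


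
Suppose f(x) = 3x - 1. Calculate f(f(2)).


f(2) = 5
f(5) = 14

14


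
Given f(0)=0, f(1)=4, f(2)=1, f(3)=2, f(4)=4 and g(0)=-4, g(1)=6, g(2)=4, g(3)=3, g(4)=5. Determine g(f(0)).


-4


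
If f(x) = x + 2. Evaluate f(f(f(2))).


f(2) = 4
f(4) = 6
f(6) = 8

8


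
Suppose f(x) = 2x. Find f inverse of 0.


Solve 2x = 0
x = (0) / 2 = 0

0


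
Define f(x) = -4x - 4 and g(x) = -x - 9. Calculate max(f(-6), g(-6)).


f(-6) = 20
g(-6) = -3
max = 20

20


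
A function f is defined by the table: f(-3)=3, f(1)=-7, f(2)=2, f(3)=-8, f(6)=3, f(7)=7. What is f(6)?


Reading from the table at x = 6

3


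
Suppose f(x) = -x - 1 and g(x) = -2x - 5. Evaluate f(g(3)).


g(3) = -11
f(-11) = 10

10


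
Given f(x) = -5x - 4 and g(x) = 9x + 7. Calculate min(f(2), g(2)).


f(2) = -14
g(2) = 25
min = -14

-14


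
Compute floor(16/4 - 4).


16/4 = 4
4 - 4 = 0
floor(0) = 0

0


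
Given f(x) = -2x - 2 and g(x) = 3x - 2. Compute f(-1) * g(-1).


0


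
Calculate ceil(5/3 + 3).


5


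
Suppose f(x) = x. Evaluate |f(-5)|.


f(-5) = -5
|-5| = 5

5


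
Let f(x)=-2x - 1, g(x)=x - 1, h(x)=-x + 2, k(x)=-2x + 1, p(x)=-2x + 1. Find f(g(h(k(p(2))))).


p(2) = -3
k(-3) = 7
h(7) = -5
g(-5) = -6
f(-6) = 11

11


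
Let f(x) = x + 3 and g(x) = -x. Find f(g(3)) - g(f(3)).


f(g(3)) = 0
g(f(3)) = -6
Difference = 6

6


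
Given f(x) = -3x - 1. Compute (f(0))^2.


f(0) = -1
(-1)^2 = 1

1


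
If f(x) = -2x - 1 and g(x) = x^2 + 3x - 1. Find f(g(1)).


-7


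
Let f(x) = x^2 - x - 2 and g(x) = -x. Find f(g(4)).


g(4) = -4
f(-4) = 1*(-4)^2 - 1*(-4) - 2 = 18

18


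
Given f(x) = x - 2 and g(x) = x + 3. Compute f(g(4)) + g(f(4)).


f(g(4)) = 5
g(f(4)) = 5
Sum = 10

10


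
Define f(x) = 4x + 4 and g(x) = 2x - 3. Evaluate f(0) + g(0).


1


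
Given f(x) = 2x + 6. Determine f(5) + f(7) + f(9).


f(5) = 16
f(7) = 20
f(9) = 24
Sum = 60

60


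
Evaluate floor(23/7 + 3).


23/7 = 3.2857
3.2857 + 3 = 6.2857
floor(6.2857) = 6

6


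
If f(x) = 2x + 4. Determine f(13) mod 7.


f(13) = 30
30 mod 7 = 2

2


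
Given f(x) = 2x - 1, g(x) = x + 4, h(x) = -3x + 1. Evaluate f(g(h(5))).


-21


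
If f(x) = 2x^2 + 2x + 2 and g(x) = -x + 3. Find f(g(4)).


2


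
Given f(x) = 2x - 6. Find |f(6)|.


f(6) = 6
|6| = 6

6


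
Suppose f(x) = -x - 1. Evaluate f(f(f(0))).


f(0) = -1
f(-1) = 0
f(0) = -1

-1


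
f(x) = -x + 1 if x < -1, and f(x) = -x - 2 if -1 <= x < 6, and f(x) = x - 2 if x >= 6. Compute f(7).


7 satisfies x >= 6
f(7) = 5

5


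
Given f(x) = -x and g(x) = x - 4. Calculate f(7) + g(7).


f(7) = -7
g(7) = 3
Sum = -4

-4


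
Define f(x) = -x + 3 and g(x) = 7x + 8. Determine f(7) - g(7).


-61


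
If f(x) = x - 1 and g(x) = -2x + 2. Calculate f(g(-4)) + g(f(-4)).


f(g(-4)) = 9
g(f(-4)) = 12
Sum = 21

21


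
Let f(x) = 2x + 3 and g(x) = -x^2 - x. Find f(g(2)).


g(2) = -6
f(-6) = -9

-9


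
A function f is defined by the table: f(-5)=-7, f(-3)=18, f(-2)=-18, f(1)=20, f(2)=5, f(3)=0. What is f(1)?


20


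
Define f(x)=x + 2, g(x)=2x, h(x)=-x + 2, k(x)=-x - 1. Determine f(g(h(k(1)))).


10


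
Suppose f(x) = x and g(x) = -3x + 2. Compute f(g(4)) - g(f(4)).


0


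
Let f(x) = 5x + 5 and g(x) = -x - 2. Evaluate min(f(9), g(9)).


-11


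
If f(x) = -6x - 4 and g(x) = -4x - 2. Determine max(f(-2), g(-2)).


f(-2) = 8
g(-2) = 6
max = 8

8


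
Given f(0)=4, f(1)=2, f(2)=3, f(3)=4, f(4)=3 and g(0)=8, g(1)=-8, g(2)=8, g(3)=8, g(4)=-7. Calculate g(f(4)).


f(4) = 3
g(3) = 8

8


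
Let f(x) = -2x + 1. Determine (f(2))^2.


f(2) = -3
(-3)^2 = 9

9


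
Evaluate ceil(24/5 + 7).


24/5 = 4.8
4.8 + 7 = 11.8
ceil(11.8) = 12

12


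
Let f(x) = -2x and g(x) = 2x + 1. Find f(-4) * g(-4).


f(-4) = 8
g(-4) = -7
Product = -56

-56


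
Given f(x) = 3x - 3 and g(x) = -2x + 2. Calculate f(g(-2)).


g(-2) = 6
f(6) = 15

15


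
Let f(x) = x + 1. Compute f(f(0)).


f(0) = 1
f(1) = 2

2


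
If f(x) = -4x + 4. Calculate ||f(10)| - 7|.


29


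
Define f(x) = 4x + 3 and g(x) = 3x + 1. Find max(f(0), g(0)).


f(0) = 3
g(0) = 1
max = 3

3


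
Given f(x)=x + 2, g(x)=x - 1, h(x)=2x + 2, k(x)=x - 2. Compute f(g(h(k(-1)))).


-3


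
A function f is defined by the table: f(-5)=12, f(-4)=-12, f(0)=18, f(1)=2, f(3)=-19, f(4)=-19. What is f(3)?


Reading from the table at x = 3

-19


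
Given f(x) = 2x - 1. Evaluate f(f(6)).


f(6) = 11
f(11) = 21

21


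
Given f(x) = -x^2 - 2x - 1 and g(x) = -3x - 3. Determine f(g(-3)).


g(-3) = 6
f(6) = (-1)*(6)^2 - 2*(6) - 1 = -49

-49


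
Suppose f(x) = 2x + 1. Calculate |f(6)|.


f(6) = 13
|13| = 13

13


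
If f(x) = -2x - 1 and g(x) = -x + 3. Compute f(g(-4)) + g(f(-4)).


-19


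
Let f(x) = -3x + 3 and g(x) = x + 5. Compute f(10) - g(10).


f(10) = -27
g(10) = 15
Difference = -42

-42


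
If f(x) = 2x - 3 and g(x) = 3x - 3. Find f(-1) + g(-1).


f(-1) = -5
g(-1) = -6
Sum = -11

-11


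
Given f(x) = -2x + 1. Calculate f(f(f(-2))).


f(-2) = 5
f(5) = -9
f(-9) = 19

19


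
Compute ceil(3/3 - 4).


-3


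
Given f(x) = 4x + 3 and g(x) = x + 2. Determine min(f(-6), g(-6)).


f(-6) = -21
g(-6) = -4
min = -21

-21


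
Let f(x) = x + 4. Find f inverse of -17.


Solve x + 4 = -17
x = (-17 - 4) / 1 = -21

-21


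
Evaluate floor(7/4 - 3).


7/4 = 1.75
1.75 - 3 = -1.25
floor(-1.25) = -2

-2


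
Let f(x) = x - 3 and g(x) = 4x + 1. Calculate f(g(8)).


30


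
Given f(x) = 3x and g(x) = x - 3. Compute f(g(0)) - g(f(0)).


-6


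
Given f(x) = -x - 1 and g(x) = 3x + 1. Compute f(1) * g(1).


f(1) = -2
g(1) = 4
Product = -8

-8


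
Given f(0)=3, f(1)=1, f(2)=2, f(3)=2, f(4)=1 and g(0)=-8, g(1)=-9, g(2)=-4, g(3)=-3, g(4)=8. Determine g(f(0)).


f(0) = 3
g(3) = -3

-3


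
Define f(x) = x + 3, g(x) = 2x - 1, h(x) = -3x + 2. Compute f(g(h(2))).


-6


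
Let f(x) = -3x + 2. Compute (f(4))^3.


f(4) = -10
(-10)^3 = -1000

-1000


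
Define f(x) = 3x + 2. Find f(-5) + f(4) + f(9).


30


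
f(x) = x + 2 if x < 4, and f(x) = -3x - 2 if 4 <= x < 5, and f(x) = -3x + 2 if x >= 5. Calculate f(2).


2 satisfies x < 4
f(2) = 4

4


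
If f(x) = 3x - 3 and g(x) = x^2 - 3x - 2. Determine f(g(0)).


g(0) = -2
f(-2) = -9

-9


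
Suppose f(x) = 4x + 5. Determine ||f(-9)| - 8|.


f(-9) = -31
|-31| = 31
|31 - 8| = 23

23


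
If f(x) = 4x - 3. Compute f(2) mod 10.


f(2) = 5
5 mod 10 = 5

5


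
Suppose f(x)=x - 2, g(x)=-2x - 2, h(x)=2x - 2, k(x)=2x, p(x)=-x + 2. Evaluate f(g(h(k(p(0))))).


-16


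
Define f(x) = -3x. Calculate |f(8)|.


f(8) = -24
|-24| = 24

24


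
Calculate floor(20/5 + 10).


20/5 = 4
4 + 10 = 14
floor(14) = 14

14


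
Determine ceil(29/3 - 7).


29/3 = 9.6667
9.6667 - 7 = 2.6667
ceil(2.6667) = 3

3


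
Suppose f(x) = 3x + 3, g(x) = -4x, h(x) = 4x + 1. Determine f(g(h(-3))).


h(-3) = -11
g(-11) = 44
f(44) = 135

135


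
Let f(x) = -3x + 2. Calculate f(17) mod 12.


f(17) = -49
-49 mod 12 = 11

11


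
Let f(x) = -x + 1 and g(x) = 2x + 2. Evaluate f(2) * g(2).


-6


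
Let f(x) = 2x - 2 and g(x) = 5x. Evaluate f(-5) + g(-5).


-37


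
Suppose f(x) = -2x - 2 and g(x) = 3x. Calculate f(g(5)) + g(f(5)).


f(g(5)) = -32
g(f(5)) = -36
Sum = -68

-68


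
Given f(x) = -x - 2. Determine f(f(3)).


3


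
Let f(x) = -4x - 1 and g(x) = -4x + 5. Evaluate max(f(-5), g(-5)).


f(-5) = 19
g(-5) = 25
max = 25

25


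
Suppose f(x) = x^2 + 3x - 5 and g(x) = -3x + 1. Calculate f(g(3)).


g(3) = -8
f(-8) = 1*(-8)^2 + 3*(-8) - 5 = 35

35


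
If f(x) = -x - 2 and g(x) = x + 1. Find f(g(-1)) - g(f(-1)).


f(g(-1)) = -2
g(f(-1)) = 0
Difference = -2

-2


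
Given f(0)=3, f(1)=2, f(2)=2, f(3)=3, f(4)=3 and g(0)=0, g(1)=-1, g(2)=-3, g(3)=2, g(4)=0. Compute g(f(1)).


f(1) = 2
g(2) = -3

-3


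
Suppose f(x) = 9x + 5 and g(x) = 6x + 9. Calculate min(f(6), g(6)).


45


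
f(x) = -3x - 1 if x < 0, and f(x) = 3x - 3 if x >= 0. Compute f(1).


0


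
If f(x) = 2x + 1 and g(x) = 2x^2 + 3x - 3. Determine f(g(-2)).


g(-2) = -1
f(-1) = -1

-1


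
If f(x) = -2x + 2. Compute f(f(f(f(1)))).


f(1) = 0
f(0) = 2
f(2) = -2
f(-2) = 6

6


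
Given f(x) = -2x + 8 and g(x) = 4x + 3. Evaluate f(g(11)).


g(11) = 47
f(47) = -86

-86


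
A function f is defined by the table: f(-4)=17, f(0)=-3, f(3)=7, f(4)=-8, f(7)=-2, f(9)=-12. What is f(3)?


Reading from the table at x = 3

7


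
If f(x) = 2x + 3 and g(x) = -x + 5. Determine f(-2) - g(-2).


-8


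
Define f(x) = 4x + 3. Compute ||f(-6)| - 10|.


f(-6) = -21
|-21| = 21
|21 - 10| = 11

11


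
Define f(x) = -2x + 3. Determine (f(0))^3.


f(0) = 3
(3)^3 = 27

27


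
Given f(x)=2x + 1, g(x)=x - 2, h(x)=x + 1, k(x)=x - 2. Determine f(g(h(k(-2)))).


-9


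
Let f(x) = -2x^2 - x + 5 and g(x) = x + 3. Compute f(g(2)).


-50


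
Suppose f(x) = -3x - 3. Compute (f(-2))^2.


f(-2) = 3
(3)^2 = 9

9


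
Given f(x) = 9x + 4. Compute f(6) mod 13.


f(6) = 58
58 mod 13 = 6

6


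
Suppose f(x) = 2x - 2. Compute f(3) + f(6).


f(3) = 4
f(6) = 10
Sum = 14

14


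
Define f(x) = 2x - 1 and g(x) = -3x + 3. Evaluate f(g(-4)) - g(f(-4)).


f(g(-4)) = 29
g(f(-4)) = 30
Difference = -1

-1


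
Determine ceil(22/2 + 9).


20


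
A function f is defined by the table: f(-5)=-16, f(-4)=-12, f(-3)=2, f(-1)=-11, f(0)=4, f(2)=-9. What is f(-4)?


Reading from the table at x = -4

-12


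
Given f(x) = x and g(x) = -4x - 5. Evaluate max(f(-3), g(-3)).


f(-3) = -3
g(-3) = 7
max = 7

7


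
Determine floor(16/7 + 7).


16/7 = 2.2857
2.2857 + 7 = 9.2857
floor(9.2857) = 9

9


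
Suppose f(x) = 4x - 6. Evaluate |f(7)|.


f(7) = 22
|22| = 22

22


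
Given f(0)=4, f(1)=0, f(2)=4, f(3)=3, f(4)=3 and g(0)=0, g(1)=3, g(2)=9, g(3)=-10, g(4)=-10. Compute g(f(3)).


f(3) = 3
g(3) = -10

-10


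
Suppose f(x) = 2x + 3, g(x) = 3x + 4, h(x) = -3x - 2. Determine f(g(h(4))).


h(4) = -14
g(-14) = -38
f(-38) = -73

-73


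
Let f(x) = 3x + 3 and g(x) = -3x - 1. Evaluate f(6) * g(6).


f(6) = 21
g(6) = -19
Product = -399

-399


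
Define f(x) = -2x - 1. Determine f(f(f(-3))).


f(-3) = 5
f(5) = -11
f(-11) = 21

21


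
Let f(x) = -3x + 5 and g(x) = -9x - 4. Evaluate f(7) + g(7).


-83


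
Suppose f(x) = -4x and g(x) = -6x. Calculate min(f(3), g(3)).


f(3) = -12
g(3) = -18
min = -18

-18


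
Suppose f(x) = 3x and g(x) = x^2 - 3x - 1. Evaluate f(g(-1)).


g(-1) = 3
f(3) = 9

9


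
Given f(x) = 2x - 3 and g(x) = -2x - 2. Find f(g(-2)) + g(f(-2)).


f(g(-2)) = 1
g(f(-2)) = 12
Sum = 13

13


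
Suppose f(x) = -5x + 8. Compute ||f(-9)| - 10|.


f(-9) = 53
|53| = 53
|53 - 10| = 43

43


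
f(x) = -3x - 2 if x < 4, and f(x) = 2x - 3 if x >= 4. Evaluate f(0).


0 satisfies x < 4
f(0) = -2

-2


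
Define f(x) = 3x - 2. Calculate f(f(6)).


f(6) = 16
f(16) = 46

46


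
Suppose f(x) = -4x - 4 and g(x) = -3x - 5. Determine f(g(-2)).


g(-2) = 1
f(1) = -8

-8


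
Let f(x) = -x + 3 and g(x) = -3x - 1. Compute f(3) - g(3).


f(3) = 0
g(3) = -10
Difference = 10

10


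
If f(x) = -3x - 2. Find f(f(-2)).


f(-2) = 4
f(4) = -14

-14


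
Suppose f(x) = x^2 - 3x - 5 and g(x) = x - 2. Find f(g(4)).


g(4) = 2
f(2) = 1*(2)^2 - 3*(2) - 5 = -7

-7


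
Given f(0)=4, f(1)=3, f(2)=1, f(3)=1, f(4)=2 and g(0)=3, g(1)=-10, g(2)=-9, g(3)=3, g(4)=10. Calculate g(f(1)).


f(1) = 3
g(3) = 3

3


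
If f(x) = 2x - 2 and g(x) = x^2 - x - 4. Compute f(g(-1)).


g(-1) = -2
f(-2) = -6

-6


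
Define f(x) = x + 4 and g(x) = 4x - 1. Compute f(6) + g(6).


f(6) = 10
g(6) = 23
Sum = 33

33


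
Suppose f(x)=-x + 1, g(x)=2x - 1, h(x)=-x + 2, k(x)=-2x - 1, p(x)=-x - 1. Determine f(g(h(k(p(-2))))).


p(-2) = 1
k(1) = -3
h(-3) = 5
g(5) = 9
f(9) = -8

-8


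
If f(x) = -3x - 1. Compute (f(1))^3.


f(1) = -4
(-4)^3 = -64

-64


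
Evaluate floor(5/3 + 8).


9


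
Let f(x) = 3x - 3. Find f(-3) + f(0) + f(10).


12


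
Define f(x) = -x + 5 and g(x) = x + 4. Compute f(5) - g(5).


f(5) = 0
g(5) = 9
Difference = -9

-9


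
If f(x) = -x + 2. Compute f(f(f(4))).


-2


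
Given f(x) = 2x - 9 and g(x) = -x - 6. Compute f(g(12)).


g(12) = -18
f(-18) = -45

-45


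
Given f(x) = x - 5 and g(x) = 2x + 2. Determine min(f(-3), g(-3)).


-8


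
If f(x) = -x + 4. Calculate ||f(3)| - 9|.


f(3) = 1
|1| = 1
|1 - 9| = 8

8


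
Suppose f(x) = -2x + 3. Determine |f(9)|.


f(9) = -15
|-15| = 15

15


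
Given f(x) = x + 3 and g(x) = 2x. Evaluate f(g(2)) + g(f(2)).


f(g(2)) = 7
g(f(2)) = 10
Sum = 17

17


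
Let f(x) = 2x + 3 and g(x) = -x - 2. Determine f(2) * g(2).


f(2) = 7
g(2) = -4
Product = -28

-28


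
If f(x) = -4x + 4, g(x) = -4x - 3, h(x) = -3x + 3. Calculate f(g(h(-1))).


112


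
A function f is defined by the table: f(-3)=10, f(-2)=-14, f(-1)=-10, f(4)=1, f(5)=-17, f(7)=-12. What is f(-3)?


Reading from the table at x = -3

10


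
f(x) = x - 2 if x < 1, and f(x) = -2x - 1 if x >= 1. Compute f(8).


8 satisfies x >= 1
f(8) = -17

-17


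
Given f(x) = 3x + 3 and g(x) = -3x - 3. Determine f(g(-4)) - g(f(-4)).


f(g(-4)) = 30
g(f(-4)) = 24
Difference = 6

6


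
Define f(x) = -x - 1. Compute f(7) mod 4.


f(7) = -8
-8 mod 4 = 0

0


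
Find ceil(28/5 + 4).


10


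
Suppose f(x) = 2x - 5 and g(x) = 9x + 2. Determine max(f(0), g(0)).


f(0) = -5
g(0) = 2
max = 2

2


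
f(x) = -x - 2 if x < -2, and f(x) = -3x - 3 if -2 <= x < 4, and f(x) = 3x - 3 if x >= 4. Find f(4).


4 satisfies x >= 4
f(4) = 9

9


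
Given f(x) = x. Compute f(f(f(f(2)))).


f(2) = 2
f(2) = 2
f(2) = 2
f(2) = 2

2


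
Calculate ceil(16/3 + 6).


16/3 = 5.3333
5.3333 + 6 = 11.3333
ceil(11.3333) = 12

12


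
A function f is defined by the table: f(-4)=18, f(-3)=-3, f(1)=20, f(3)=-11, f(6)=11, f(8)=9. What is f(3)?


Reading from the table at x = 3

-11


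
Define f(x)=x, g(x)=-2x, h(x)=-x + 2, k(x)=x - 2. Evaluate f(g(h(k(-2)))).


k(-2) = -4
h(-4) = 6
g(6) = -12
f(-12) = -12

-12


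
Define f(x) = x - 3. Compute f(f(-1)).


-7


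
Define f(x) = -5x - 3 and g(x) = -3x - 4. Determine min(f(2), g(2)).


f(2) = -13
g(2) = -10
min = -13

-13


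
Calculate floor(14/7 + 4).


14/7 = 2
2 + 4 = 6
floor(6) = 6

6


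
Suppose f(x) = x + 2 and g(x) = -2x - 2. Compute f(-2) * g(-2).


0


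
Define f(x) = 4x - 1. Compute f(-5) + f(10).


f(-5) = -21
f(10) = 39
Sum = 18

18


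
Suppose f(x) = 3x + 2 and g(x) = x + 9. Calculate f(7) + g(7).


f(7) = 23
g(7) = 16
Sum = 39

39


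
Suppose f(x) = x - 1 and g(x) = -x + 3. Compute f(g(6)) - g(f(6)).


f(g(6)) = -4
g(f(6)) = -2
Difference = -2

-2


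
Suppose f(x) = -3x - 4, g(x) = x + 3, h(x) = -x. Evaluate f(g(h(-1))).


h(-1) = 1
g(1) = 4
f(4) = -16

-16


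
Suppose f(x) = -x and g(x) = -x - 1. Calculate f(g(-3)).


g(-3) = 2
f(2) = -2

-2


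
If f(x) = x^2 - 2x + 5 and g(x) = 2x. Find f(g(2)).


g(2) = 4
f(4) = 1*(4)^2 - 2*(4) + 5 = 13

13


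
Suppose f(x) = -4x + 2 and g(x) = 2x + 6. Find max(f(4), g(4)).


f(4) = -14
g(4) = 14
max = 14

14


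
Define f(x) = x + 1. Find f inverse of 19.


Solve x + 1 = 19
x = (19 - 1) / 1 = 18

18


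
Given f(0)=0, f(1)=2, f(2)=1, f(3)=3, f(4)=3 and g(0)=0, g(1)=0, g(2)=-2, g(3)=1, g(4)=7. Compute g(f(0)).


0


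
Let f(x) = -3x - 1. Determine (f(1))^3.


f(1) = -4
(-4)^3 = -64

-64


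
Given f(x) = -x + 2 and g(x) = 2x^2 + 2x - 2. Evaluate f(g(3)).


g(3) = 22
f(22) = -20

-20


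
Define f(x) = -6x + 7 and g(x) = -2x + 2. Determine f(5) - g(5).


f(5) = -23
g(5) = -8
Difference = -15

-15


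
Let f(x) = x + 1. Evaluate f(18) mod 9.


f(18) = 19
19 mod 9 = 1

1


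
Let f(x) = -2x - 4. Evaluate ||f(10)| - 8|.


f(10) = -24
|-24| = 24
|24 - 8| = 16

16


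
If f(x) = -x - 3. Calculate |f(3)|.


f(3) = -6
|-6| = 6

6


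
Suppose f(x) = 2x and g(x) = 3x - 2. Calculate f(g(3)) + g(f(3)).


30


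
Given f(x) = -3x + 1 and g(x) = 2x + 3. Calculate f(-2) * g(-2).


-7


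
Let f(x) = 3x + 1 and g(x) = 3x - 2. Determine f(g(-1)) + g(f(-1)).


f(g(-1)) = -14
g(f(-1)) = -8
Sum = -22

-22


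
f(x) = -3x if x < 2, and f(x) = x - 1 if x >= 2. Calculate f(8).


8 satisfies x >= 2
f(8) = 7

7


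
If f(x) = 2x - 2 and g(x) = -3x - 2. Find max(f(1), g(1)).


0


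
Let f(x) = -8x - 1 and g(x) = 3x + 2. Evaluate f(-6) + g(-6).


f(-6) = 47
g(-6) = -16
Sum = 31

31


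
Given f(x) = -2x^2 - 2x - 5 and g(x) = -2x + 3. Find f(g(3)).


g(3) = -3
f(-3) = (-2)*(-3)^2 - 2*(-3) - 5 = -17

-17


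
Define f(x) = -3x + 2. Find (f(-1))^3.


f(-1) = 5
(5)^3 = 125

125


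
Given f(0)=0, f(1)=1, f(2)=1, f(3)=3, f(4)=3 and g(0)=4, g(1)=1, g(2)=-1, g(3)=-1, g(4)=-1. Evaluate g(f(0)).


f(0) = 0
g(0) = 4

4


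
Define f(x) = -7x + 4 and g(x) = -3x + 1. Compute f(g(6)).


g(6) = -17
f(-17) = 123

123


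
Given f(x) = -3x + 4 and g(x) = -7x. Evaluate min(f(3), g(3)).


f(3) = -5
g(3) = -21
min = -21

-21


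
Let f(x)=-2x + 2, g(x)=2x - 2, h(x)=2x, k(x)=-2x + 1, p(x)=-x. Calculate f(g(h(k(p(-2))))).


p(-2) = 2
k(2) = -3
h(-3) = -6
g(-6) = -14
f(-14) = 30

30


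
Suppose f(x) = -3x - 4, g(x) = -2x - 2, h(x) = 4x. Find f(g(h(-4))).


h(-4) = -16
g(-16) = 30
f(30) = -94

-94


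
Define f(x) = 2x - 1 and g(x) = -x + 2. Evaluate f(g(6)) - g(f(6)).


f(g(6)) = -9
g(f(6)) = -9
Difference = 0

0


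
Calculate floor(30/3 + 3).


13


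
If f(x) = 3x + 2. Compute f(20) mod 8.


f(20) = 62
62 mod 8 = 6

6


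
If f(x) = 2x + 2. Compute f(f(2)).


f(2) = 6
f(6) = 14

14


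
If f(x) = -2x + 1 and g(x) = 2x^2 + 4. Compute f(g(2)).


g(2) = 12
f(12) = -23

-23


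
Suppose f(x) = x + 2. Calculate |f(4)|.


f(4) = 6
|6| = 6

6


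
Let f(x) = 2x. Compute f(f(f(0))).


0


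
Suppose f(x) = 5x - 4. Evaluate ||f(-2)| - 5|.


f(-2) = -14
|-14| = 14
|14 - 5| = 9

9


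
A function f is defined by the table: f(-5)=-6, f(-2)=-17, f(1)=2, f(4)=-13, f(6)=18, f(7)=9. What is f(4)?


Reading from the table at x = 4

-13


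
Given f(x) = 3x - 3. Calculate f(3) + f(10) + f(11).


f(3) = 6
f(10) = 27
f(11) = 30
Sum = 63

63


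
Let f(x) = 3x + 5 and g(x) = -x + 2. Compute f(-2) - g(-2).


f(-2) = -1
g(-2) = 4
Difference = -5

-5


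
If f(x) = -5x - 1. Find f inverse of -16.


Solve -5x - 1 = -16
x = (-16 + 1) / (-5) = 3

3


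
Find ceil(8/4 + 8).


8/4 = 2
2 + 8 = 10
ceil(10) = 10

10


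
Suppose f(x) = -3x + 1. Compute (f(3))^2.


64


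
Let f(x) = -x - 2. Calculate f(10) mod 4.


0


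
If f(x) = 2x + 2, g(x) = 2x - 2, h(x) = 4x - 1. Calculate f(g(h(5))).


h(5) = 19
g(19) = 36
f(36) = 74

74


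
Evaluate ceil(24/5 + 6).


24/5 = 4.8
4.8 + 6 = 10.8
ceil(10.8) = 11

11


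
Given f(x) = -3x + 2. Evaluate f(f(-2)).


f(-2) = 8
f(8) = -22

-22


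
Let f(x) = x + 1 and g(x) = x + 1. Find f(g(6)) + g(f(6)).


f(g(6)) = 8
g(f(6)) = 8
Sum = 16

16


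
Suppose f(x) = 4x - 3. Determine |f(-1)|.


f(-1) = -7
|-7| = 7

7


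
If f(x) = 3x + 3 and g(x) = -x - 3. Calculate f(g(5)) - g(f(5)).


f(g(5)) = -21
g(f(5)) = -21
Difference = 0

0


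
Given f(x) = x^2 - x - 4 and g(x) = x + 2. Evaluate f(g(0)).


g(0) = 2
f(2) = 1*(2)^2 - 1*(2) - 4 = -2

-2


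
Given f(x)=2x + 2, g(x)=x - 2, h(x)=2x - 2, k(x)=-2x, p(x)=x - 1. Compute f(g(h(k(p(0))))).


p(0) = -1
k(-1) = 2
h(2) = 2
g(2) = 0
f(0) = 2

2


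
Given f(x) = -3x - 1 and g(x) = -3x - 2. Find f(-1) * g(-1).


f(-1) = 2
g(-1) = 1
Product = 2

2


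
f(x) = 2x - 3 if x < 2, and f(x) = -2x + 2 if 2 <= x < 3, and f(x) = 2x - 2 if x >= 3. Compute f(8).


14


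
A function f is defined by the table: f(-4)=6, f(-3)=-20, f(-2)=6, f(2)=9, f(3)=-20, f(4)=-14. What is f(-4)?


Reading from the table at x = -4

6


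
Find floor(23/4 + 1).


23/4 = 5.75
5.75 + 1 = 6.75
floor(6.75) = 6

6


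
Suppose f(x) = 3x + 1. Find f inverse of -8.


Solve 3x + 1 = -8
x = (-8 - 1) / 3 = -3

-3


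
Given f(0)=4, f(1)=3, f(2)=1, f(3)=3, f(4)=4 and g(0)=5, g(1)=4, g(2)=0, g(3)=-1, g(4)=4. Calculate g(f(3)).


f(3) = 3
g(3) = -1

-1


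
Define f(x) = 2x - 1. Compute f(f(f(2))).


f(2) = 3
f(3) = 5
f(5) = 9

9


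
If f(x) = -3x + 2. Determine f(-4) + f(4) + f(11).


-27


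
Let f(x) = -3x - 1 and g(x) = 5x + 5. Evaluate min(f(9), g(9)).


f(9) = -28
g(9) = 50
min = -28

-28


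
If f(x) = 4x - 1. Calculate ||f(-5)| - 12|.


f(-5) = -21
|-21| = 21
|21 - 12| = 9

9


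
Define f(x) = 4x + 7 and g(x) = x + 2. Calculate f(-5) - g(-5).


f(-5) = -13
g(-5) = -3
Difference = -10

-10


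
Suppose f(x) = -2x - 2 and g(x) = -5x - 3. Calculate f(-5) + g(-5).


f(-5) = 8
g(-5) = 22
Sum = 30

30


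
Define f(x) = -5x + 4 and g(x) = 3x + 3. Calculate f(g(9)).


g(9) = 30
f(30) = -146

-146


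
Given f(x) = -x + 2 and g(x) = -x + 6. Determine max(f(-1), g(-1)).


f(-1) = 3
g(-1) = 7
max = 7

7


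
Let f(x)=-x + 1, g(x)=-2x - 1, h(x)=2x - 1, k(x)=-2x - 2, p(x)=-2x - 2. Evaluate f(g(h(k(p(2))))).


p(2) = -6
k(-6) = 10
h(10) = 19
g(19) = -39
f(-39) = 40

40


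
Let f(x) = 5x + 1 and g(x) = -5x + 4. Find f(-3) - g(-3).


f(-3) = -14
g(-3) = 19
Difference = -33

-33


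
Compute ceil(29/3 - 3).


7


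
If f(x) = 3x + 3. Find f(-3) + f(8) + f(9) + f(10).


f(-3) = -6
f(8) = 27
f(9) = 30
f(10) = 33
Sum = 84

84


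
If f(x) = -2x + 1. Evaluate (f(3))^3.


-125


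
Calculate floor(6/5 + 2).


6/5 = 1.2
1.2 + 2 = 3.2
floor(3.2) = 3

3


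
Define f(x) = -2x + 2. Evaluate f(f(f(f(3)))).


38


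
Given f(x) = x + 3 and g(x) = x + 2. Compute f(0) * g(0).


f(0) = 3
g(0) = 2
Product = 6

6


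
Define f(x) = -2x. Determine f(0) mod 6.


f(0) = 0
0 mod 6 = 0

0


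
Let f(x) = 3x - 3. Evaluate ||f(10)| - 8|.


f(10) = 27
|27| = 27
|27 - 8| = 19

19


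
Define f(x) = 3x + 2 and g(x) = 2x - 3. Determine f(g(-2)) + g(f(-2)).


-30


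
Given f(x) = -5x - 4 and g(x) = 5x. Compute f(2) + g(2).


f(2) = -14
g(2) = 10
Sum = -4

-4


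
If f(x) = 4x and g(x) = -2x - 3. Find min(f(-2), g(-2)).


-8


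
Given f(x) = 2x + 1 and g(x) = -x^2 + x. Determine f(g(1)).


g(1) = 0
f(0) = 1

1


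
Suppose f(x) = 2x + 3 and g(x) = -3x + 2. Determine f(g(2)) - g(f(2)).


f(g(2)) = -5
g(f(2)) = -19
Difference = 14

14


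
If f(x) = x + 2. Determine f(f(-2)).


f(-2) = 0
f(0) = 2

2


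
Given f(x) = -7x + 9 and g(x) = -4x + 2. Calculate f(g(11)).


g(11) = -42
f(-42) = 303

303


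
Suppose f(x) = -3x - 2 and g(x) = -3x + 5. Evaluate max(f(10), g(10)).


f(10) = -32
g(10) = -25
max = -25

-25


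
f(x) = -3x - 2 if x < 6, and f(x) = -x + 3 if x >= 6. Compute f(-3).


-3 satisfies x < 6
f(-3) = 7

7


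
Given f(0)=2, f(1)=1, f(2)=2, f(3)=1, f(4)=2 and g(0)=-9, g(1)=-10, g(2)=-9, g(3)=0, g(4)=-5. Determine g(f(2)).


f(2) = 2
g(2) = -9

-9


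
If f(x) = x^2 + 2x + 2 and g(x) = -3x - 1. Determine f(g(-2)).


37


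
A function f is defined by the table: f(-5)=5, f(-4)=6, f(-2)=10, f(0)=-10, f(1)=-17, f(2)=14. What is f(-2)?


Reading from the table at x = -2

10


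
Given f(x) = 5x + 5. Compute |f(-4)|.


f(-4) = -15
|-15| = 15

15


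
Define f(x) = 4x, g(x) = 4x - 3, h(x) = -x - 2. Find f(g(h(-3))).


h(-3) = 1
g(1) = 1
f(1) = 4

4


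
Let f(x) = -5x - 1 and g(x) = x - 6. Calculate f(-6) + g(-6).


17


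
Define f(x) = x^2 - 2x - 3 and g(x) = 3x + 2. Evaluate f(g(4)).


g(4) = 14
f(14) = 1*(14)^2 - 2*(14) - 3 = 165

165


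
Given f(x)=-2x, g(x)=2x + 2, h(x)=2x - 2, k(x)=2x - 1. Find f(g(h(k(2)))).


k(2) = 3
h(3) = 4
g(4) = 10
f(10) = -20

-20


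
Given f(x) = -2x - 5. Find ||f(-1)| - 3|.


f(-1) = -3
|-3| = 3
|3 - 3| = 0

0


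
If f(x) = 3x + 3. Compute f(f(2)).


30


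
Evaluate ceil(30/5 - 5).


30/5 = 6
6 - 5 = 1
ceil(1) = 1

1


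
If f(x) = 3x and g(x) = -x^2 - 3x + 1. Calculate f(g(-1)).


g(-1) = 3
f(3) = 9

9


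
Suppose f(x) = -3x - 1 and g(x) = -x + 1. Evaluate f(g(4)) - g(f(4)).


f(g(4)) = 8
g(f(4)) = 14
Difference = -6

-6


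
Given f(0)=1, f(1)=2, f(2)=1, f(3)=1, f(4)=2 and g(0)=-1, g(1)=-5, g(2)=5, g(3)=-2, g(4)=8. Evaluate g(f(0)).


f(0) = 1
g(1) = -5

-5
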